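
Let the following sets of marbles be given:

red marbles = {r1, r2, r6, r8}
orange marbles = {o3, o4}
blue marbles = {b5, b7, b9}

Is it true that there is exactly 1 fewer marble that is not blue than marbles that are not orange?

marbles that are not blue: 6.
marbles that are not orange: 7.
The claim requires 7 − 6 (= 1) to equal 1, which holds.

True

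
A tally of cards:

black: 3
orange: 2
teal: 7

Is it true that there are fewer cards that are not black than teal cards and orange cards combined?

There are 9 cards that are not black.
teal cards: 7; orange cards: 2; combined: 7 + 2 = 9.
The claim requires 9 < 9, which does not hold.

False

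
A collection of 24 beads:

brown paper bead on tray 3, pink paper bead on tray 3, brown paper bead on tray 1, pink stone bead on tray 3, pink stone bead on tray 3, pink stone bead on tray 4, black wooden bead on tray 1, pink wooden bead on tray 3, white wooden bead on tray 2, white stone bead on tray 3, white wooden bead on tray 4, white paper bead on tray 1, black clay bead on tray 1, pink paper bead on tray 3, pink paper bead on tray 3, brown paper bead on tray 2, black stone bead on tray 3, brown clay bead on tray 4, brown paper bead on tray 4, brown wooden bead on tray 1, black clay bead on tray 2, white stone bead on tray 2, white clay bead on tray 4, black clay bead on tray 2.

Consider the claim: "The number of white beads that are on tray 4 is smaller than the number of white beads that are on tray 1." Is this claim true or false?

False

There are 2 white beads on tray 4.
There is 1 white bead on tray 1.
The claim requires 2 < 1, which does not hold.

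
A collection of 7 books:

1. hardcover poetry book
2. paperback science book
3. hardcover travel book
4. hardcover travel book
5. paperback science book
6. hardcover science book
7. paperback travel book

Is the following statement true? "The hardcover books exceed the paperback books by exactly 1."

True

There are 4 hardcover books.
There are 3 paperback books.
The claim requires 4 − 3 (= 1) to equal 1, which holds.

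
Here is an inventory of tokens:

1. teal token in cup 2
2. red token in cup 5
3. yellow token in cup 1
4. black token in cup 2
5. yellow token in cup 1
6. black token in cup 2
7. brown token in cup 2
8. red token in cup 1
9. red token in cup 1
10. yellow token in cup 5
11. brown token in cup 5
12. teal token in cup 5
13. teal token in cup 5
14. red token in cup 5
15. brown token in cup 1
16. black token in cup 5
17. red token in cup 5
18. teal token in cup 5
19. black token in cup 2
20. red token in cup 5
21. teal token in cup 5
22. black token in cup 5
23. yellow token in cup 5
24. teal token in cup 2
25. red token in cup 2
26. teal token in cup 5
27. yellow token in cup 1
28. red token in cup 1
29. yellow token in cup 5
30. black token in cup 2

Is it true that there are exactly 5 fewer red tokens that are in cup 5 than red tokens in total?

False

|red tokens in cup 5| = 4.
|red tokens| = 8.
The claim requires 8 − 4 (= 4) to equal 5, which does not hold.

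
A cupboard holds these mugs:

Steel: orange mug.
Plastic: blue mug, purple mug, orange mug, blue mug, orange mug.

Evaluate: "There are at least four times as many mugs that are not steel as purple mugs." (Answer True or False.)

There are 5 mugs that are not steel.
There is 1 purple mug.
The claim requires 5 ≥ 4 × 1 = 4, which holds.

True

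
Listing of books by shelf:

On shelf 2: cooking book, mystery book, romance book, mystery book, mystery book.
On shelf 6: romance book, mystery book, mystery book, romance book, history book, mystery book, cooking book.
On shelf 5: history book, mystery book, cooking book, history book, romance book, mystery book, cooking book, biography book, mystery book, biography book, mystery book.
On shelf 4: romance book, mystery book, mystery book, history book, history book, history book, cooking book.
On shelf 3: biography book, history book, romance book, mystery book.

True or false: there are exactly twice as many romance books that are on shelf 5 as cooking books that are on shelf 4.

romance books on shelf 5: 1.
cooking books on shelf 4: 1.
The claim requires 1 = 2 × 1 = 2, which does not hold.

False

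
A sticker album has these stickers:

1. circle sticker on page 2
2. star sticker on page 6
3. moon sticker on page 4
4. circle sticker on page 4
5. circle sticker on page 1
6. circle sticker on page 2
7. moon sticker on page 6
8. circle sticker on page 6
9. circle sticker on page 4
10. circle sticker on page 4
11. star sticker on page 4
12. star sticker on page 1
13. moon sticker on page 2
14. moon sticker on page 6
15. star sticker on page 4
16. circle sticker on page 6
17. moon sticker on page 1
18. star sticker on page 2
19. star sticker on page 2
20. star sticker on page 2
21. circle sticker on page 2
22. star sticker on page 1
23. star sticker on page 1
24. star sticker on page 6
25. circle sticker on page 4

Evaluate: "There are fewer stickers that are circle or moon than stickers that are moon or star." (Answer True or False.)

There are 15 stickers that are circle or moon.
There are 15 stickers that are moon or star.
The claim requires 15 < 15, which does not hold.

False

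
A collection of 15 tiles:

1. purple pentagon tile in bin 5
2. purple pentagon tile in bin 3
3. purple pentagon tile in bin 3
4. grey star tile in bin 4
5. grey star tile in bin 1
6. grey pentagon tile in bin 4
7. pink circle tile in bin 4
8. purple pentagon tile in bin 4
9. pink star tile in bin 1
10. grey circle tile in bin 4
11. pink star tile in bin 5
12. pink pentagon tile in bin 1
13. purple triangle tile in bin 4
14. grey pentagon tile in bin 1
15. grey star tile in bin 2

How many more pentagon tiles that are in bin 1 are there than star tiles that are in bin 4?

1

pentagon tiles in bin 1: 2.
star tiles in bin 4: 1.
2 − 1 = 1.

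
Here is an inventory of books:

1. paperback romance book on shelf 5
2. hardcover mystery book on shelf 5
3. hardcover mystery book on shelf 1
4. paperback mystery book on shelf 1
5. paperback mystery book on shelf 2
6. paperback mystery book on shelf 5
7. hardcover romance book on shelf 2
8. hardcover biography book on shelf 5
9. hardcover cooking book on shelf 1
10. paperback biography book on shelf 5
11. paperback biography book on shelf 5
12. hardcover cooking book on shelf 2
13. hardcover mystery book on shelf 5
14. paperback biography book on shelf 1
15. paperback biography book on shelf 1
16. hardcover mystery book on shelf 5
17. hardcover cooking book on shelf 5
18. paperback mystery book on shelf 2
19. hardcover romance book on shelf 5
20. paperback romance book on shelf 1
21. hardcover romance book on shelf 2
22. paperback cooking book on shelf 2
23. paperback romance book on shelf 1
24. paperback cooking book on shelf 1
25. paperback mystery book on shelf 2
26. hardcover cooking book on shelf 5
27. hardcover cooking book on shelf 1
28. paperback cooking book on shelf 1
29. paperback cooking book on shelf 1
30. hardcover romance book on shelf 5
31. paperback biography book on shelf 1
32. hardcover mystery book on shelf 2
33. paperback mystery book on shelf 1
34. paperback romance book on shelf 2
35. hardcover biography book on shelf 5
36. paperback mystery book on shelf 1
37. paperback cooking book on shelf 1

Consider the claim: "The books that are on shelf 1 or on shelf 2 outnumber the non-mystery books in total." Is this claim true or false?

|books on shelf 1 or on shelf 2| = 24.
|non-mystery books| = 25.
The claim requires 24 > 25, which does not hold.

False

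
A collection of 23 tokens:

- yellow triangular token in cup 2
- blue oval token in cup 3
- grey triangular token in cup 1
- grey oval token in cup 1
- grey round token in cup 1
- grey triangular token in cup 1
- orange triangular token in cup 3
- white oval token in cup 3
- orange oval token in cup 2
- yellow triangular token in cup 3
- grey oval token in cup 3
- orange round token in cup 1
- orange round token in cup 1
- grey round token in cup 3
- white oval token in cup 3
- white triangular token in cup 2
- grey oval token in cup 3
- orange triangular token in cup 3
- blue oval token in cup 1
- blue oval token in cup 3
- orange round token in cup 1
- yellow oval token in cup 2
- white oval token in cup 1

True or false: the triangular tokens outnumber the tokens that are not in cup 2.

False

There are 7 triangular tokens.
There are 19 tokens that are not in cup 2.
The claim requires 7 > 19, which does not hold.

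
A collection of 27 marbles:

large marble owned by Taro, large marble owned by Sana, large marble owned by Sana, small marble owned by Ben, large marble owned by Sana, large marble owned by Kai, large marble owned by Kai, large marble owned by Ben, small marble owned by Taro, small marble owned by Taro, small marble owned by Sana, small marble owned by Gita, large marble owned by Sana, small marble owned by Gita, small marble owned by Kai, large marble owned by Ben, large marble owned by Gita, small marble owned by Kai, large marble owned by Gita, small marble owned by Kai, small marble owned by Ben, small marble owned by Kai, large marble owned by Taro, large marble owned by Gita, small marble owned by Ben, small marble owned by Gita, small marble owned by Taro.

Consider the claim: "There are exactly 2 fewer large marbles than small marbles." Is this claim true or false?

False

large marbles: 13.
small marbles: 14.
The claim requires 14 − 13 (= 1) to equal 2, which does not hold.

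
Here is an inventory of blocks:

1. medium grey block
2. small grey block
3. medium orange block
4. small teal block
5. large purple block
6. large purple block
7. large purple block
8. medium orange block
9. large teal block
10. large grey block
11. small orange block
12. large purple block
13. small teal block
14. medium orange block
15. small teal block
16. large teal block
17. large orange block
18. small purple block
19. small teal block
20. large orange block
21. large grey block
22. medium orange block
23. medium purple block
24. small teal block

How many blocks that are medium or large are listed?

16

large: 10; medium: 6; together 10 + 6 = 16.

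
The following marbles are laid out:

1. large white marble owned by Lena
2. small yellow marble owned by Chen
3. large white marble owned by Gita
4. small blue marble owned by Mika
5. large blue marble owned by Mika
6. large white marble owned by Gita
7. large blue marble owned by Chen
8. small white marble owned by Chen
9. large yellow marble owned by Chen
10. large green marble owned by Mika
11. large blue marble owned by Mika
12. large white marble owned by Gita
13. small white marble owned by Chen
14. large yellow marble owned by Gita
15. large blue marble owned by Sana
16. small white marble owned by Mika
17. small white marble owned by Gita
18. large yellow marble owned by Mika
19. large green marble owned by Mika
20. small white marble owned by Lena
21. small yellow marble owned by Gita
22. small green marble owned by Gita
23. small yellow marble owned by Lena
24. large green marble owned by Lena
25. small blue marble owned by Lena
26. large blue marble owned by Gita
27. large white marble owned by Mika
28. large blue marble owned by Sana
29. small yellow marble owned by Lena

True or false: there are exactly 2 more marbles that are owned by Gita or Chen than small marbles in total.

|marbles owned by Gita or Chen| = 13.
|small marbles| = 12.
The claim requires 13 − 12 (= 1) to equal 2, which does not hold.

False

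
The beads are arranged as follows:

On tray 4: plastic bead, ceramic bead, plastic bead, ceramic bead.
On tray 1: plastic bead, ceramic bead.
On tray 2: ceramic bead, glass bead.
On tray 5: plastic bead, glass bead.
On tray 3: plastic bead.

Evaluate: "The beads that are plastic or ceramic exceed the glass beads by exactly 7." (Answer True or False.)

True

beads that are plastic or ceramic: 9.
glass beads: 2.
The claim requires 9 − 2 (= 7) to equal 7, which holds.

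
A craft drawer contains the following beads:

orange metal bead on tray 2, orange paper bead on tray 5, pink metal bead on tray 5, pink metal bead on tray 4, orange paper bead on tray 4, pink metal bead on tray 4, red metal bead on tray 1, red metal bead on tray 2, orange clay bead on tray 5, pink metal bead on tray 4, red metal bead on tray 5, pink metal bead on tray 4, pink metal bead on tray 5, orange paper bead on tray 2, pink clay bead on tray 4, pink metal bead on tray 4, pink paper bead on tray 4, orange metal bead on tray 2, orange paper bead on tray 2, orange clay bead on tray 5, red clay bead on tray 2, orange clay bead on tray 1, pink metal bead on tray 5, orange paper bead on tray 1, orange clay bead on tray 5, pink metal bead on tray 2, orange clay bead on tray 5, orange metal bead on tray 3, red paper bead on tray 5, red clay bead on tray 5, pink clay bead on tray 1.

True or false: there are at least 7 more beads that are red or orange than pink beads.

beads that are red or orange: 19.
pink beads: 12.
The claim requires 19 − 12 = 7 ≥ 7, which holds.

True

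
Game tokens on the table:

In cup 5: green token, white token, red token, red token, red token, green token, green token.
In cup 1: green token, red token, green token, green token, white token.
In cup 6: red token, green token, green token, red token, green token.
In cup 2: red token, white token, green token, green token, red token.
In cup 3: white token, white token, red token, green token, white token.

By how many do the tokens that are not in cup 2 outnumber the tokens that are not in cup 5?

2

tokens that are not in cup 2: 22.
tokens that are not in cup 5: 20.
22 − 20 = 2.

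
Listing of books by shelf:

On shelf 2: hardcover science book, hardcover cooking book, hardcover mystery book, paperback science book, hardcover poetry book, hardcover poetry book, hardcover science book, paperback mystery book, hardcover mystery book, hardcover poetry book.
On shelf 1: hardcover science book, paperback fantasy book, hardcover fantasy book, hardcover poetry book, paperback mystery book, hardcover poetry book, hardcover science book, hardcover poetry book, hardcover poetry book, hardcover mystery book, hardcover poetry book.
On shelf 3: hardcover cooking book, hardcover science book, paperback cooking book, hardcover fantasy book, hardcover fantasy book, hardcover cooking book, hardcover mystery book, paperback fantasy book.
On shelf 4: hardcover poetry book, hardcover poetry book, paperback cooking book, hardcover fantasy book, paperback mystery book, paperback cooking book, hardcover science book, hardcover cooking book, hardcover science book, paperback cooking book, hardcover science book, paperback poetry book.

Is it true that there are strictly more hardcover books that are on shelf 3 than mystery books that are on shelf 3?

|hardcover books on shelf 3| = 6.
|mystery books on shelf 3| = 1.
The claim requires 6 > 1, which holds.

True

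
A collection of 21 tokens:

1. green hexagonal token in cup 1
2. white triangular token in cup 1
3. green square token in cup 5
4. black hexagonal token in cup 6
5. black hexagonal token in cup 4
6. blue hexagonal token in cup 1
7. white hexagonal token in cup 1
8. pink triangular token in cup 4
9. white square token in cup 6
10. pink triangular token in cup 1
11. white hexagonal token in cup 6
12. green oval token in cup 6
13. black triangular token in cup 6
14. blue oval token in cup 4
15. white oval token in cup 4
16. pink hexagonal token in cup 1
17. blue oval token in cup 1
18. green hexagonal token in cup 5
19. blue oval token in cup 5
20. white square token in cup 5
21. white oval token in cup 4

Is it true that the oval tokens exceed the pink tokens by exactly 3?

True

oval tokens: 6.
pink tokens: 3.
The claim requires 6 − 3 (= 3) to equal 3, which holds.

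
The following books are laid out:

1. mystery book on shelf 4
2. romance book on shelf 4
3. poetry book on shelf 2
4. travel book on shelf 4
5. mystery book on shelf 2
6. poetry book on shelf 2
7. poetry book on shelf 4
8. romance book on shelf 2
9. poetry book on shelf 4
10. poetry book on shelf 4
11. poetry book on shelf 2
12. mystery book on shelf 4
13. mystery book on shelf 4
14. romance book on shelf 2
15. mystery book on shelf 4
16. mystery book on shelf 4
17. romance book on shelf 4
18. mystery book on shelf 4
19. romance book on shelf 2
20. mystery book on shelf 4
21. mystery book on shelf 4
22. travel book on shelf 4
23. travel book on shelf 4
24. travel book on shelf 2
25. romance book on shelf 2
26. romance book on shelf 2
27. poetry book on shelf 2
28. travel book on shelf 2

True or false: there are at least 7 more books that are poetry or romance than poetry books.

True

|books that are poetry or romance| = 14.
|poetry books| = 7.
The claim requires 14 − 7 = 7 ≥ 7, which holds.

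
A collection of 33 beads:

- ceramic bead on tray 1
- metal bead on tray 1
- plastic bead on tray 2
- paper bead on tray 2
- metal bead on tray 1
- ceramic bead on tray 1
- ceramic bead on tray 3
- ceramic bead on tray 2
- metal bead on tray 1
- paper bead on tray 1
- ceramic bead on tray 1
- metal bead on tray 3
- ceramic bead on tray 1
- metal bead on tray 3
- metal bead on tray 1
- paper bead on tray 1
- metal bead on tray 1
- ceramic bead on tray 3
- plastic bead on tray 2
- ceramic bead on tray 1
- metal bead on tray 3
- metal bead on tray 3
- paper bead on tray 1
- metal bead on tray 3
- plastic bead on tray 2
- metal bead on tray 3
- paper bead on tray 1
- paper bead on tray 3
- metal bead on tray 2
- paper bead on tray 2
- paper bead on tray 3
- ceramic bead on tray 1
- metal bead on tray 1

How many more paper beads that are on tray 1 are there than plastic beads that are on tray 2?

1

paper beads on tray 1: 4.
plastic beads on tray 2: 3.
4 − 3 = 1.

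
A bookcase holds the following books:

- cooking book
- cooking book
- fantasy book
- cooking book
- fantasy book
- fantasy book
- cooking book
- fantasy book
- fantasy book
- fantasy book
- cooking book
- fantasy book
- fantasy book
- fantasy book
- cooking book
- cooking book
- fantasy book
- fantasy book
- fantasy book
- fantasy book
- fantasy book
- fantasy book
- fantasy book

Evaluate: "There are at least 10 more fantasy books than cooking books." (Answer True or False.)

False

fantasy books: 16.
cooking books: 7.
The claim requires 16 − 7 = 9 ≥ 10, which does not hold.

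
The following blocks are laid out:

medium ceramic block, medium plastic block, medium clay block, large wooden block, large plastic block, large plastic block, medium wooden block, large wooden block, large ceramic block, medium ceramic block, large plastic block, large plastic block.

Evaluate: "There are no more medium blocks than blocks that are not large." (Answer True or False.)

There are 5 medium blocks.
There are 5 blocks that are not large.
The claim requires 5 ≤ 5, which holds.

True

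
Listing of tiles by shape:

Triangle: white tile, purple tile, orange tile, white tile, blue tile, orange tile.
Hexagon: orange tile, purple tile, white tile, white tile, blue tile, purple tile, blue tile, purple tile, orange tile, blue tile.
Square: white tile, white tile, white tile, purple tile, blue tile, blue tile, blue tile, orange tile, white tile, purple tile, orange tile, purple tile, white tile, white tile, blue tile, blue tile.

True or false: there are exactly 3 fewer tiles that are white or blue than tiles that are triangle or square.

True

|tiles that are white or blue| = 19.
|tiles that are triangle or square| = 22.
The claim requires 22 − 19 (= 3) to equal 3, which holds.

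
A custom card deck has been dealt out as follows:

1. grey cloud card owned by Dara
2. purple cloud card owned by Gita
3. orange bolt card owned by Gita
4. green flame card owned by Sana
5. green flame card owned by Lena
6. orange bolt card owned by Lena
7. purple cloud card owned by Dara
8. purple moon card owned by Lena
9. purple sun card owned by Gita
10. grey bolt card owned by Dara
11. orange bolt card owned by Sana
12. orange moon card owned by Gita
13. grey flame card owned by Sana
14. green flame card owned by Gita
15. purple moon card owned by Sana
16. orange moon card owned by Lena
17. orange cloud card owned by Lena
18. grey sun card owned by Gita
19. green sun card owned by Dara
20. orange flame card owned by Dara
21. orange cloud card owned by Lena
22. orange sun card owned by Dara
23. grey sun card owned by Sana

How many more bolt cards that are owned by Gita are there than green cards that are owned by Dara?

bolt cards owned by Gita: 1.
green cards owned by Dara: 1.
1 − 1 = 0.

0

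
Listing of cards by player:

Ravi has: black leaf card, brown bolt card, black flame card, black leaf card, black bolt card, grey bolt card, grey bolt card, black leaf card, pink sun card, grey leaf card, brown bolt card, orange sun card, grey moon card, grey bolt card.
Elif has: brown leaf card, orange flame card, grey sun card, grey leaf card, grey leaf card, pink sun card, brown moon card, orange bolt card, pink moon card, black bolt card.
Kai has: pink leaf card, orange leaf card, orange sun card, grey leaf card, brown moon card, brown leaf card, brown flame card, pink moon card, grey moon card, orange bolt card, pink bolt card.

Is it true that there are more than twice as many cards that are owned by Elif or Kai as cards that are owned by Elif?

True

|cards owned by Elif or Kai| = 21.
|cards owned by Elif| = 10.
The claim requires 21 > 2 × 10 = 20, which holds.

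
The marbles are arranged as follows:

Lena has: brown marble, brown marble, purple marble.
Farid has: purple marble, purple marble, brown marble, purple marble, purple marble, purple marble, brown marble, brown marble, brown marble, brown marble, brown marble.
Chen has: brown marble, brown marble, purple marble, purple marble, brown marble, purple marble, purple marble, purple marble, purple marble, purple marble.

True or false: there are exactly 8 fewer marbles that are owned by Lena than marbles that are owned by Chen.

|marbles owned by Lena| = 3.
|marbles owned by Chen| = 10.
The claim requires 10 − 3 (= 7) to equal 8, which does not hold.

False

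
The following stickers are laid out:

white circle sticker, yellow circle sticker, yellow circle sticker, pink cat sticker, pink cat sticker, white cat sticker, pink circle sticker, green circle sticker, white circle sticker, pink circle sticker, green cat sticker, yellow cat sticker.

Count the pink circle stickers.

2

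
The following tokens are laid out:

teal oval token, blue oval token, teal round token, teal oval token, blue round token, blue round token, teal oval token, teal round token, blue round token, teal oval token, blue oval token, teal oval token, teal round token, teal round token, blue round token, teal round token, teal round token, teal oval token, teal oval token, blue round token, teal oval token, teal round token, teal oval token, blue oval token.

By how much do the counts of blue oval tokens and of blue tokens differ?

5

blue oval tokens: 3. blue tokens: 8.
|3 − 8| = 8 − 3 = 5.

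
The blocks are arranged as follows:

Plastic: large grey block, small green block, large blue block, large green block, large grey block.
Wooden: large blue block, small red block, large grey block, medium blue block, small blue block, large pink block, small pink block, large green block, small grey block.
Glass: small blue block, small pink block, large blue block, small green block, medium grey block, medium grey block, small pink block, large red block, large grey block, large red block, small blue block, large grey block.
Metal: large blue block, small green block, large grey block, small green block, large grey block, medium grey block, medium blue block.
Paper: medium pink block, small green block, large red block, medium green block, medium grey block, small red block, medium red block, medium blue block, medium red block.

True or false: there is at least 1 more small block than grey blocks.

small blocks: 14.
grey blocks: 12.
The claim requires 14 − 12 = 2 ≥ 1, which holds.

True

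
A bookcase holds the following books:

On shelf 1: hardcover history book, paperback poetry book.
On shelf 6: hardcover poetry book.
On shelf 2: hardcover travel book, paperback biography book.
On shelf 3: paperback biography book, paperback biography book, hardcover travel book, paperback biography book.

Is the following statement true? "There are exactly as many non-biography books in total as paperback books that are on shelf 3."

|non-biography books| = 5.
|paperback books on shelf 3| = 3.
The claim requires 5 = 3, which does not hold.

False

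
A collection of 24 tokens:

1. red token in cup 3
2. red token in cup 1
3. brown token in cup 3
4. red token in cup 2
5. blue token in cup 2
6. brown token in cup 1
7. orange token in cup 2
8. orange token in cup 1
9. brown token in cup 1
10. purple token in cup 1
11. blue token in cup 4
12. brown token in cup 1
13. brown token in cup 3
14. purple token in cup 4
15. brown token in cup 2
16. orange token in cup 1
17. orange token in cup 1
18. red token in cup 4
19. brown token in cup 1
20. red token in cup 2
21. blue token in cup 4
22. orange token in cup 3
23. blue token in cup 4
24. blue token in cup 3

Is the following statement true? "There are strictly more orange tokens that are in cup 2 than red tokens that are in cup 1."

There is 1 orange token in cup 2.
There is 1 red token in cup 1.
The claim requires 1 > 1, which does not hold.

False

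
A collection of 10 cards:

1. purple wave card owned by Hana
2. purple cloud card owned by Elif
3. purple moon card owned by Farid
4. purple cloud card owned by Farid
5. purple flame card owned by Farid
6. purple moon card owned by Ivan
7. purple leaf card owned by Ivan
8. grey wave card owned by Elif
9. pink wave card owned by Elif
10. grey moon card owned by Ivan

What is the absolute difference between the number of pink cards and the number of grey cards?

pink cards: 1. grey cards: 2.
|1 − 2| = 2 − 1 = 1.

1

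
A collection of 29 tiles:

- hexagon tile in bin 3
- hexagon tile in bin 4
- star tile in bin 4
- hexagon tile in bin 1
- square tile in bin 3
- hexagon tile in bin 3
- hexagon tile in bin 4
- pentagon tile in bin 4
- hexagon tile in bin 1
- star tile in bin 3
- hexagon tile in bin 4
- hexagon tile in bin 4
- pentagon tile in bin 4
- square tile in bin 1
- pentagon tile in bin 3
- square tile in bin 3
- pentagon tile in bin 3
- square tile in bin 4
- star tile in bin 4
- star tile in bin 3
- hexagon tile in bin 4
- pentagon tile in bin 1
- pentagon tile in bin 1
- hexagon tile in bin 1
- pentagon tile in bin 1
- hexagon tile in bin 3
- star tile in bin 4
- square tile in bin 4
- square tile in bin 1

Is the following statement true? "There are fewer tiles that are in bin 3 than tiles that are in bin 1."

tiles in bin 3: 9.
tiles in bin 1: 8.
The claim requires 9 < 8, which does not hold.

False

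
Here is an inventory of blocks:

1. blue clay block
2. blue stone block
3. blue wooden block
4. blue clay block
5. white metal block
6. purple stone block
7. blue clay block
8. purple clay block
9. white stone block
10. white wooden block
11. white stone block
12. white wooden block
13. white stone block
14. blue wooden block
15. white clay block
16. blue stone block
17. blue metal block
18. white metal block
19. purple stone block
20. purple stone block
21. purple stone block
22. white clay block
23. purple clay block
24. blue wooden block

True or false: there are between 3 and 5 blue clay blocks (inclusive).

|blue clay blocks| = 3.
The claim requires 3 ≤ 3 ≤ 5, which holds.

True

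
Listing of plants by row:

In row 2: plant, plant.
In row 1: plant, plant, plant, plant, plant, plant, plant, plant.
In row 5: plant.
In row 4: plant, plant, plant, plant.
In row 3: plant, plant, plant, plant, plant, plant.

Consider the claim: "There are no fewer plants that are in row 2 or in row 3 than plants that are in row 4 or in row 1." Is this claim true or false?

plants in row 2 or in row 3: 8.
plants in row 4 or in row 1: 12.
The claim requires 8 ≥ 12, which does not hold.

False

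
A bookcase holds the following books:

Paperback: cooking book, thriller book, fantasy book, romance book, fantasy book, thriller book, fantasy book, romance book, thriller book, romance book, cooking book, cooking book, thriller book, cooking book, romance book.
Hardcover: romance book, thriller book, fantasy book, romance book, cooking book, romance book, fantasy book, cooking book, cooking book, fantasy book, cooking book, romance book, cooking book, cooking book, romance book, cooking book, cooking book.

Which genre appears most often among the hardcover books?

Counts by genre (restricted to hardcover books): cooking 8, romance 5, fantasy 3, thriller 1.
The maximum is 8, held uniquely by cooking.

cooking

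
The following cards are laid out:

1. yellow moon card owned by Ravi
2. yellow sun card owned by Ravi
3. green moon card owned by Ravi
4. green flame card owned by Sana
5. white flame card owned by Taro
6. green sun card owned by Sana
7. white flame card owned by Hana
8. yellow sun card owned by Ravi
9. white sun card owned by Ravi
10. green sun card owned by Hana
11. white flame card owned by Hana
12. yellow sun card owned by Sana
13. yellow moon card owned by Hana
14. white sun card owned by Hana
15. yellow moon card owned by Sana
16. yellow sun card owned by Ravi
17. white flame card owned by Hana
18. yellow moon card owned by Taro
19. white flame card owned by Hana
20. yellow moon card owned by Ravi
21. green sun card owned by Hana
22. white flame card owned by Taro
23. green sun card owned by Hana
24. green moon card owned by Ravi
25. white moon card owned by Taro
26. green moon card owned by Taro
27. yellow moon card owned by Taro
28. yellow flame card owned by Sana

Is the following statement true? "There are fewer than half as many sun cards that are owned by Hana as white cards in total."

sun cards owned by Hana: 4.
white cards: 9.
The claim requires 2 × 4 = 8 < 9, which holds.

True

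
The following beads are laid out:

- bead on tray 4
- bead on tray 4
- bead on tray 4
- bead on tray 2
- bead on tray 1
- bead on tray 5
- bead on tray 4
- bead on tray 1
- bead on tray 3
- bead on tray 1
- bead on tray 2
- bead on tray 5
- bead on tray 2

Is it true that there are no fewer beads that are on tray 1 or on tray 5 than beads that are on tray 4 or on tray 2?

There are 5 beads on tray 1 or on tray 5.
There are 7 beads on tray 4 or on tray 2.
The claim requires 5 ≥ 7, which does not hold.

False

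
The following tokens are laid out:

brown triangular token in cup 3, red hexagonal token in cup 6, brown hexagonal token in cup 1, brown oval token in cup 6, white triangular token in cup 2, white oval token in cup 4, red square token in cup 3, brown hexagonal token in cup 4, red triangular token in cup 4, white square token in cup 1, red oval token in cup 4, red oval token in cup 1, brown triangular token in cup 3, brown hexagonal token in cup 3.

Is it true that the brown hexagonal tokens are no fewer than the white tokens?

True

There are 3 brown hexagonal tokens.
There are 3 white tokens.
The claim requires 3 ≥ 3, which holds.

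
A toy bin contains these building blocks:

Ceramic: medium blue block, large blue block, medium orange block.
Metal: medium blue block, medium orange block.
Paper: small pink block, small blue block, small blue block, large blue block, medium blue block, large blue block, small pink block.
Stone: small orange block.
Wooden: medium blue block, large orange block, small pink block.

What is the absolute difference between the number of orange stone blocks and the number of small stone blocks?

0

orange stone blocks: 1. small stone blocks: 1.
|1 − 1| = 1 − 1 = 0.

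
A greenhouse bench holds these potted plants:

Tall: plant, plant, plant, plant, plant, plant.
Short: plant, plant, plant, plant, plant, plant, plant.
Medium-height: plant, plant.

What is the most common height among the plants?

Counts by height: short 7, tall 6, medium-height 2.
The maximum is 7, held uniquely by short.

short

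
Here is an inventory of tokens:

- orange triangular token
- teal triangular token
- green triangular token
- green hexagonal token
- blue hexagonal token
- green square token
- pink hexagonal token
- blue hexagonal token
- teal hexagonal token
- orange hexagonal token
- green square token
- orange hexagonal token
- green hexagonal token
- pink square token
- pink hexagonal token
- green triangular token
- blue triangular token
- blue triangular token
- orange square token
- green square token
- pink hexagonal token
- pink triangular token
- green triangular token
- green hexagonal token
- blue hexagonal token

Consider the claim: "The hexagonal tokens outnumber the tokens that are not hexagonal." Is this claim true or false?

False

There are 12 hexagonal tokens.
There are 13 tokens that are not hexagonal.
The claim requires 12 > 13, which does not hold.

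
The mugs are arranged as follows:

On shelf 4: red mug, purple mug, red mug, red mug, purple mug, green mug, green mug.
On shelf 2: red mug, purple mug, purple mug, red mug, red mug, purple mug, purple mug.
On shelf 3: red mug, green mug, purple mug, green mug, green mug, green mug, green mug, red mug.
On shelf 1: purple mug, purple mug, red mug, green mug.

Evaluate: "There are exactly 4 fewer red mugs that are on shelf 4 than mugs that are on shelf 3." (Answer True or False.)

False

red mugs on shelf 4: 3.
mugs on shelf 3: 8.
The claim requires 8 − 3 (= 5) to equal 4, which does not hold.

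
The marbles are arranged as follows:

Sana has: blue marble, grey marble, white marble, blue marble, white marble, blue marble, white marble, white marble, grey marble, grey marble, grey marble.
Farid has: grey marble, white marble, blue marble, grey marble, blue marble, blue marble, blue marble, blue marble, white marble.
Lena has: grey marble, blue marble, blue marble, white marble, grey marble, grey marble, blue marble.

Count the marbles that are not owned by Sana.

16

Total marbles: 27; with the excluded value: 11; remaining 27 − 11 = 16.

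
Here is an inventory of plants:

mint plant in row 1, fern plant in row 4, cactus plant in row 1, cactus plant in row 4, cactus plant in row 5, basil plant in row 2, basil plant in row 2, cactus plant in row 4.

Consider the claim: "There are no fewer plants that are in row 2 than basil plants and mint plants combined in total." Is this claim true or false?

False

plants in row 2: 2.
basil plants: 2; mint plants: 1; combined: 2 + 1 = 3.
The claim requires 2 ≥ 3, which does not hold.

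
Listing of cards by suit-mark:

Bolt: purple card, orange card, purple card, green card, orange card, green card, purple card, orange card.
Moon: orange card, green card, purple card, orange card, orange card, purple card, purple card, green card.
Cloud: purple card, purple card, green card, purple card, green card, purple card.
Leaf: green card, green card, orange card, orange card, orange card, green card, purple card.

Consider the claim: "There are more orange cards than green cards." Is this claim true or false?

|orange cards| = 9.
|green cards| = 9.
The claim requires 9 > 9, which does not hold.

False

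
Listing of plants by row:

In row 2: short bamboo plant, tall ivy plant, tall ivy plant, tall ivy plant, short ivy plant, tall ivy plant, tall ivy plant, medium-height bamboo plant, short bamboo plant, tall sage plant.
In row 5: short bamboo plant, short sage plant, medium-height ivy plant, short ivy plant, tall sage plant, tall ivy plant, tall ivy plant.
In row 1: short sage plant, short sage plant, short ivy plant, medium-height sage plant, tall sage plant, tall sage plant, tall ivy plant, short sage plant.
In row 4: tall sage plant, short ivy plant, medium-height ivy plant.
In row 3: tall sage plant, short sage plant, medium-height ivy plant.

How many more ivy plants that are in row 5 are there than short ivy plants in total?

ivy plants in row 5: 4.
short ivy plants: 4.
4 − 4 = 0.

0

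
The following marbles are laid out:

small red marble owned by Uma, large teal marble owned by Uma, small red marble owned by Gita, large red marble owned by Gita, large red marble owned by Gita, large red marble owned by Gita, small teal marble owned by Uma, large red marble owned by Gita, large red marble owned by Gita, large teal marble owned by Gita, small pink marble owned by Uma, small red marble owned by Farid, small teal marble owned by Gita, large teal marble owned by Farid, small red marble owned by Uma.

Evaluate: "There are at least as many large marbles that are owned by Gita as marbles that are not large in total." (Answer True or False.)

False

|large marbles owned by Gita| = 6.
|marbles that are not large| = 7.
The claim requires 6 ≥ 7, which does not hold.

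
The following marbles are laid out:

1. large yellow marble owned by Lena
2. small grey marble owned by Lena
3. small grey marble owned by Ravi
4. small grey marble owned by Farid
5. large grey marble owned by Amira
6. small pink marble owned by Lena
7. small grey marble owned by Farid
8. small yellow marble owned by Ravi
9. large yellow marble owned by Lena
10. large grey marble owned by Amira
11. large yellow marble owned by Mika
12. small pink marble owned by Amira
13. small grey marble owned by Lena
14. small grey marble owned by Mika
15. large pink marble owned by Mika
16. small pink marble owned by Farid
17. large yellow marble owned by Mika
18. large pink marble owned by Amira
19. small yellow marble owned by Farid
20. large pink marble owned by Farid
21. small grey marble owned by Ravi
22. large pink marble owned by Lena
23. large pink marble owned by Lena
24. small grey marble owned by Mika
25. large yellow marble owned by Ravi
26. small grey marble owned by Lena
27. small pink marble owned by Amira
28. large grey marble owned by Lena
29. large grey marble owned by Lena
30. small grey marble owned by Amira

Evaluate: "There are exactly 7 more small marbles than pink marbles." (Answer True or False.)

There are 16 small marbles.
There are 9 pink marbles.
The claim requires 16 − 9 (= 7) to equal 7, which holds.

True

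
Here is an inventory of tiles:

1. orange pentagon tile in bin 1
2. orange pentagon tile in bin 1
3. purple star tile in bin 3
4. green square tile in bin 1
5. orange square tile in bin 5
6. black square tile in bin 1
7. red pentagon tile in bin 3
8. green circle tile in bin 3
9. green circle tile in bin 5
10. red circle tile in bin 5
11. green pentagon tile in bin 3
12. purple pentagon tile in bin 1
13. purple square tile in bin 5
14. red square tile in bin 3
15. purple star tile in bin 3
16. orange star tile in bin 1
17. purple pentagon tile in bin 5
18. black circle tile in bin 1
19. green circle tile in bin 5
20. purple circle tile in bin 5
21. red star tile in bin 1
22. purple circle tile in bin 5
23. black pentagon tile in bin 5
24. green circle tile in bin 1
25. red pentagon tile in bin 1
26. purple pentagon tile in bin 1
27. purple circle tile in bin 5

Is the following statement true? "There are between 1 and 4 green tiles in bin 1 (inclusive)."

|green tiles in bin 1| = 2.
The claim requires 1 ≤ 2 ≤ 4, which holds.

True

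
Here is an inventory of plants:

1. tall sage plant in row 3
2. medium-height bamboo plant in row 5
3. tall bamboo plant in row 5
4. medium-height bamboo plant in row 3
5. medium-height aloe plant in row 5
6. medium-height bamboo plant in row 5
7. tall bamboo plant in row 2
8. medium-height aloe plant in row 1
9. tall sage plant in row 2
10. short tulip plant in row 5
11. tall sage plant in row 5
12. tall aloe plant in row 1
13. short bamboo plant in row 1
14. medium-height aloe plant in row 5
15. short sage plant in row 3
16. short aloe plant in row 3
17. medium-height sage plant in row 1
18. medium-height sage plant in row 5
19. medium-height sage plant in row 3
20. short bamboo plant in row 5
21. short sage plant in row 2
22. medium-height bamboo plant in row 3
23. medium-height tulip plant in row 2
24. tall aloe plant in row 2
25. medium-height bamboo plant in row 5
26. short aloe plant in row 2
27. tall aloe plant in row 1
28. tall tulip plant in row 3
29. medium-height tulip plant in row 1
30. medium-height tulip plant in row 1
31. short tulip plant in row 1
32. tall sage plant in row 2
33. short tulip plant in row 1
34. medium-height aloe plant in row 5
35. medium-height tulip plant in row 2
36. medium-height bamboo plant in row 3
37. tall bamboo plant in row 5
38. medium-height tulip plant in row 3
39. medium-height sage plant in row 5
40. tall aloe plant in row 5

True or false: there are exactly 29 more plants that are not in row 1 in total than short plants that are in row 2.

There are 31 plants that are not in row 1.
There are 2 short plants in row 2.
The claim requires 31 − 2 (= 29) to equal 29, which holds.

True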